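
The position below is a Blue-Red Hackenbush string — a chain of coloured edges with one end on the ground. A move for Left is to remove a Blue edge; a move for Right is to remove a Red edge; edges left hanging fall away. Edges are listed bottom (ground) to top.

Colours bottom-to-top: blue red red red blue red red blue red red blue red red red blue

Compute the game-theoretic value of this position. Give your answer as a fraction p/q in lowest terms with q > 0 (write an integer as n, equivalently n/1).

Build g(s[:k]) for k = 1..15, string s = blue red red red blue red red blue red red blue red red red blue.
step 1: add blue to get b; options L={ 0 } R={ — } ⇒ 1
step 2: add red to get br; options L={ 0 } R={ 1 } ⇒ 1/2
step 3: add red to get brr; options L={ 0 } R={ 1/2 1 } ⇒ 1/4
step 4: add red to get brrr; options L={ 0 } R={ 1/4 1/2 1 } ⇒ 1/8
step 5: add blue to get brrrb; options L={ 0 1/8 } R={ 1/4 1/2 1 } ⇒ 3/16
step 6: add red to get brrrbr; options L={ 0 1/8 } R={ 3/16 1/4 1/2 1 } ⇒ 5/32
step 7: add red to get brrrbrr; options L={ 0 1/8 } R={ 5/32 3/16 1/4 1/2 1 } ⇒ 9/64
step 8: add blue to get brrrbrrb; options L={ 0 1/8 9/64 } R={ 5/32 3/16 1/4 1/2 1 } ⇒ 19/128
step 9: add red to get brrrbrrbr; options L={ 0 1/8 9/64 } R={ 19/128 5/32 3/16 1/4 1/2 1 } ⇒ 37/256
step 10: add red to get brrrbrrbrr; options L={ 0 1/8 9/64 } R={ 37/256 19/128 5/32 3/16 1/4 1/2 1 } ⇒ 73/512
step 11: add blue to get brrrbrrbrrb; options L={ 0 1/8 9/64 73/512 } R={ 37/256 19/128 5/32 3/16 1/4 1/2 1 } ⇒ 147/1024
step 12: add red to get brrrbrrbrrbr; options L={ 0 1/8 9/64 73/512 } R={ 147/1024 37/256 19/128 5/32 3/16 1/4 1/2 1 } ⇒ 293/2048
step 13: add red to get brrrbrrbrrbrr; options L={ 0 1/8 9/64 73/512 } R={ 293/2048 147/1024 37/256 19/128 5/32 3/16 1/4 1/2 1 } ⇒ 585/4096
step 14: add red to get brrrbrrbrrbrrr; options L={ 0 1/8 9/64 73/512 } R={ 585/4096 293/2048 147/1024 37/256 19/128 5/32 3/16 1/4 1/2 1 } ⇒ 1169/8192
step 15: add blue to get brrrbrrbrrbrrrb; options L={ 0 1/8 9/64 73/512 1169/8192 } R={ 585/4096 293/2048 147/1024 37/256 19/128 5/32 3/16 1/4 1/2 1 } ⇒ 2339/16384

2339/16384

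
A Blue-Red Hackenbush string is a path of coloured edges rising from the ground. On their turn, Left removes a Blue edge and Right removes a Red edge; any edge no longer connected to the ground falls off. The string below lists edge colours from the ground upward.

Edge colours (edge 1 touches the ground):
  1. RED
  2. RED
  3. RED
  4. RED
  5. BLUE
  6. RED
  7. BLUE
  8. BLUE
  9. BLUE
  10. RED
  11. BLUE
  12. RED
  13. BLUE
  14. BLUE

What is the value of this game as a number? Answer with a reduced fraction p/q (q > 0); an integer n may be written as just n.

R: Left { none }, Right { 0 } so simplest -1
RR: Left { none }, Right { -1 0 } so simplest -2
RRR: Left { none }, Right { -2 -1 0 } so simplest -3
RRRR: Left { none }, Right { -3 -2 -1 0 } so simplest -4
RRRRB: Left { -4 }, Right { -3 -2 -1 0 } so simplest -7/2
RRRRBR: Left { -4 }, Right { -7/2 -3 -2 -1 0 } so simplest -15/4
RRRRBRB: Left { -4 -15/4 }, Right { -7/2 -3 -2 -1 0 } so simplest -29/8
RRRRBRBB: Left { -4 -15/4 -29/8 }, Right { -7/2 -3 -2 -1 0 } so simplest -57/16
RRRRBRBBB: Left { -4 -15/4 -29/8 -57/16 }, Right { -7/2 -3 -2 -1 0 } so simplest -113/32
RRRRBRBBBR: Left { -4 -15/4 -29/8 -57/16 }, Right { -113/32 -7/2 -3 -2 -1 0 } so simplest -227/64
RRRRBRBBBRB: Left { -4 -15/4 -29/8 -57/16 -227/64 }, Right { -113/32 -7/2 -3 -2 -1 0 } so simplest -453/128
RRRRBRBBBRBR: Left { -4 -15/4 -29/8 -57/16 -227/64 }, Right { -453/128 -113/32 -7/2 -3 -2 -1 0 } so simplest -907/256
RRRRBRBBBRBRB: Left { -4 -15/4 -29/8 -57/16 -227/64 -907/256 }, Right { -453/128 -113/32 -7/2 -3 -2 -1 0 } so simplest -1813/512
RRRRBRBBBRBRBB: Left { -4 -15/4 -29/8 -57/16 -227/64 -907/256 -1813/512 }, Right { -453/128 -113/32 -7/2 -3 -2 -1 0 } so simplest -3625/1024

-3625/1024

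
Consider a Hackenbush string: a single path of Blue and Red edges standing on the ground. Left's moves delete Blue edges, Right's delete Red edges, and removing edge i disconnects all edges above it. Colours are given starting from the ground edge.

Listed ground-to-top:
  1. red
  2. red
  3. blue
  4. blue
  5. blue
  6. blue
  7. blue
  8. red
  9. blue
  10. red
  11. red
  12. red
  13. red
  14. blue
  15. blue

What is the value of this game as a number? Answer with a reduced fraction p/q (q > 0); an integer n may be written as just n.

Recurse on prefixes of the 15-edge string red red blue blue blue blue blue red blue red red red red blue blue:
step 1: add red to get r; options L={ — } R={ 0 } — -1
step 2: add red to get rr; options L={ — } R={ -1 0 } — -2
step 3: add blue to get rrb; options L={ -2 } R={ -1 0 } — -3/2
step 4: add blue to get rrbb; options L={ -2 -3/2 } R={ -1 0 } — -5/4
step 5: add blue to get rrbbb; options L={ -2 -3/2 -5/4 } R={ -1 0 } — -9/8
step 6: add blue to get rrbbbb; options L={ -2 -3/2 -5/4 -9/8 } R={ -1 0 } — -17/16
step 7: add blue to get rrbbbbb; options L={ -2 -3/2 -5/4 -9/8 -17/16 } R={ -1 0 } — -33/32
step 8: add red to get rrbbbbbr; options L={ -2 -3/2 -5/4 -9/8 -17/16 } R={ -33/32 -1 0 } — -67/64
step 9: add blue to get rrbbbbbrb; options L={ -2 -3/2 -5/4 -9/8 -17/16 -67/64 } R={ -33/32 -1 0 } — -133/128
step 10: add red to get rrbbbbbrbr; options L={ -2 -3/2 -5/4 -9/8 -17/16 -67/64 } R={ -133/128 -33/32 -1 0 } — -267/256
step 11: add red to get rrbbbbbrbrr; options L={ -2 -3/2 -5/4 -9/8 -17/16 -67/64 } R={ -267/256 -133/128 -33/32 -1 0 } — -535/512
step 12: add red to get rrbbbbbrbrrr; options L={ -2 -3/2 -5/4 -9/8 -17/16 -67/64 } R={ -535/512 -267/256 -133/128 -33/32 -1 0 } — -1071/1024
step 13: add red to get rrbbbbbrbrrrr; options L={ -2 -3/2 -5/4 -9/8 -17/16 -67/64 } R={ -1071/1024 -535/512 -267/256 -133/128 -33/32 -1 0 } — -2143/2048
step 14: add blue to get rrbbbbbrbrrrrb; options L={ -2 -3/2 -5/4 -9/8 -17/16 -67/64 -2143/2048 } R={ -1071/1024 -535/512 -267/256 -133/128 -33/32 -1 0 } — -4285/4096
step 15: add blue to get rrbbbbbrbrrrrbb; options L={ -2 -3/2 -5/4 -9/8 -17/16 -67/64 -2143/2048 -4285/4096 } R={ -1071/1024 -535/512 -267/256 -133/128 -33/32 -1 0 } — -8569/8192

-8569/8192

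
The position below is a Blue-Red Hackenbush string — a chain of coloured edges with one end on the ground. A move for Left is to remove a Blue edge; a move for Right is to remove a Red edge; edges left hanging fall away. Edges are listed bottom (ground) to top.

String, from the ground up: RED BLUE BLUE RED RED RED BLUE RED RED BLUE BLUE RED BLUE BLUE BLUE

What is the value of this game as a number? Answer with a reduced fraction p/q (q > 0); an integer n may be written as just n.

step 1: add RED to get R; options L={ · } R={ 0 } → -1
step 2: add BLUE to get RB; options L={ -1 } R={ 0 } → -1/2
step 3: add BLUE to get RBB; options L={ -1; -1/2 } R={ 0 } → -1/4
step 4: add RED to get RBBR; options L={ -1; -1/2 } R={ -1/4; 0 } → -3/8
step 5: add RED to get RBBRR; options L={ -1; -1/2 } R={ -3/8; -1/4; 0 } → -7/16
step 6: add RED to get RBBRRR; options L={ -1; -1/2 } R={ -7/16; -3/8; -1/4; 0 } → -15/32
step 7: add BLUE to get RBBRRRB; options L={ -1; -1/2; -15/32 } R={ -7/16; -3/8; -1/4; 0 } → -29/64
step 8: add RED to get RBBRRRBR; options L={ -1; -1/2; -15/32 } R={ -29/64; -7/16; -3/8; -1/4; 0 } → -59/128
step 9: add RED to get RBBRRRBRR; options L={ -1; -1/2; -15/32 } R={ -59/128; -29/64; -7/16; -3/8; -1/4; 0 } → -119/256
step 10: add BLUE to get RBBRRRBRRB; options L={ -1; -1/2; -15/32; -119/256 } R={ -59/128; -29/64; -7/16; -3/8; -1/4; 0 } → -237/512
step 11: add BLUE to get RBBRRRBRRBB; options L={ -1; -1/2; -15/32; -119/256; -237/512 } R={ -59/128; -29/64; -7/16; -3/8; -1/4; 0 } → -473/1024
step 12: add RED to get RBBRRRBRRBBR; options L={ -1; -1/2; -15/32; -119/256; -237/512 } R={ -473/1024; -59/128; -29/64; -7/16; -3/8; -1/4; 0 } → -947/2048
step 13: add BLUE to get RBBRRRBRRBBRB; options L={ -1; -1/2; -15/32; -119/256; -237/512; -947/2048 } R={ -473/1024; -59/128; -29/64; -7/16; -3/8; -1/4; 0 } → -1893/4096
step 14: add BLUE to get RBBRRRBRRBBRBB; options L={ -1; -1/2; -15/32; -119/256; -237/512; -947/2048; -1893/4096 } R={ -473/1024; -59/128; -29/64; -7/16; -3/8; -1/4; 0 } → -3785/8192
step 15: add BLUE to get RBBRRRBRRBBRBBB; options L={ -1; -1/2; -15/32; -119/256; -237/512; -947/2048; -1893/4096; -3785/8192 } R={ -473/1024; -59/128; -29/64; -7/16; -3/8; -1/4; 0 } → -7569/16384

-7569/16384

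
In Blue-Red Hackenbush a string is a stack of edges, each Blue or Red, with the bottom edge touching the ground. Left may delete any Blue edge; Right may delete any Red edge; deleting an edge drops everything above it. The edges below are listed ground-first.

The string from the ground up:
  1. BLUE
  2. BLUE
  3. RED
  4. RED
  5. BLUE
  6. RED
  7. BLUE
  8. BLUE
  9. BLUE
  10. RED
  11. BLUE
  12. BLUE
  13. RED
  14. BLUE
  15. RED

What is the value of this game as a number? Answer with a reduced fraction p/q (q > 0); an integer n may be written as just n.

step 1: add BLUE to get B; options L={ 0 } R={ none } — 1
step 2: add BLUE to get BB; options L={ 0,1 } R={ none } — 2
step 3: add RED to get BBR; options L={ 0,1 } R={ 2 } — 3/2
step 4: add RED to get BBRR; options L={ 0,1 } R={ 3/2,2 } — 5/4
step 5: add BLUE to get BBRRB; options L={ 0,1,5/4 } R={ 3/2,2 } — 11/8
step 6: add RED to get BBRRBR; options L={ 0,1,5/4 } R={ 11/8,3/2,2 } — 21/16
step 7: add BLUE to get BBRRBRB; options L={ 0,1,5/4,21/16 } R={ 11/8,3/2,2 } — 43/32
step 8: add BLUE to get BBRRBRBB; options L={ 0,1,5/4,21/16,43/32 } R={ 11/8,3/2,2 } — 87/64
step 9: add BLUE to get BBRRBRBBB; options L={ 0,1,5/4,21/16,43/32,87/64 } R={ 11/8,3/2,2 } — 175/128
step 10: add RED to get BBRRBRBBBR; options L={ 0,1,5/4,21/16,43/32,87/64 } R={ 175/128,11/8,3/2,2 } — 349/256
step 11: add BLUE to get BBRRBRBBBRB; options L={ 0,1,5/4,21/16,43/32,87/64,349/256 } R={ 175/128,11/8,3/2,2 } — 699/512
step 12: add BLUE to get BBRRBRBBBRBB; options L={ 0,1,5/4,21/16,43/32,87/64,349/256,699/512 } R={ 175/128,11/8,3/2,2 } — 1399/1024
step 13: add RED to get BBRRBRBBBRBBR; options L={ 0,1,5/4,21/16,43/32,87/64,349/256,699/512 } R={ 1399/1024,175/128,11/8,3/2,2 } — 2797/2048
step 14: add BLUE to get BBRRBRBBBRBBRB; options L={ 0,1,5/4,21/16,43/32,87/64,349/256,699/512,2797/2048 } R={ 1399/1024,175/128,11/8,3/2,2 } — 5595/4096
step 15: add RED to get BBRRBRBBBRBBRBR; options L={ 0,1,5/4,21/16,43/32,87/64,349/256,699/512,2797/2048 } R={ 5595/4096,1399/1024,175/128,11/8,3/2,2 } — 11189/8192

11189/8192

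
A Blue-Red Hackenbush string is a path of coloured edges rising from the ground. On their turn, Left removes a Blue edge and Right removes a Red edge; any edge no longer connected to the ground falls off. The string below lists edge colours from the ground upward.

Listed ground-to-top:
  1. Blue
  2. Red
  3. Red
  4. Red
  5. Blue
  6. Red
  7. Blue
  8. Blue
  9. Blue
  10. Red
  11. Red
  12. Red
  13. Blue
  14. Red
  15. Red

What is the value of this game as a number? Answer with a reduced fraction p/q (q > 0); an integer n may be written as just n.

Prefix values for Blue Red Red Red Blue Red Blue Blue Blue Red Red Red Blue Red Red via {L|R} + simplicity:
edge 1 of 15 (Blue): { 0 | · } = 1
edge 2 of 15 (Red): { 0 | 1 } = 1/2
edge 3 of 15 (Red): { 0 | 1/2; 1 } = 1/4
edge 4 of 15 (Red): { 0 | 1/4; 1/2; 1 } = 1/8
edge 5 of 15 (Blue): { 0; 1/8 | 1/4; 1/2; 1 } = 3/16
edge 6 of 15 (Red): { 0; 1/8 | 3/16; 1/4; 1/2; 1 } = 5/32
edge 7 of 15 (Blue): { 0; 1/8; 5/32 | 3/16; 1/4; 1/2; 1 } = 11/64
edge 8 of 15 (Blue): { 0; 1/8; 5/32; 11/64 | 3/16; 1/4; 1/2; 1 } = 23/128
edge 9 of 15 (Blue): { 0; 1/8; 5/32; 11/64; 23/128 | 3/16; 1/4; 1/2; 1 } = 47/256
edge 10 of 15 (Red): { 0; 1/8; 5/32; 11/64; 23/128 | 47/256; 3/16; 1/4; 1/2; 1 } = 93/512
edge 11 of 15 (Red): { 0; 1/8; 5/32; 11/64; 23/128 | 93/512; 47/256; 3/16; 1/4; 1/2; 1 } = 185/1024
edge 12 of 15 (Red): { 0; 1/8; 5/32; 11/64; 23/128 | 185/1024; 93/512; 47/256; 3/16; 1/4; 1/2; 1 } = 369/2048
edge 13 of 15 (Blue): { 0; 1/8; 5/32; 11/64; 23/128; 369/2048 | 185/1024; 93/512; 47/256; 3/16; 1/4; 1/2; 1 } = 739/4096
edge 14 of 15 (Red): { 0; 1/8; 5/32; 11/64; 23/128; 369/2048 | 739/4096; 185/1024; 93/512; 47/256; 3/16; 1/4; 1/2; 1 } = 1477/8192
edge 15 of 15 (Red): { 0; 1/8; 5/32; 11/64; 23/128; 369/2048 | 1477/8192; 739/4096; 185/1024; 93/512; 47/256; 3/16; 1/4; 1/2; 1 } = 2953/16384

2953/16384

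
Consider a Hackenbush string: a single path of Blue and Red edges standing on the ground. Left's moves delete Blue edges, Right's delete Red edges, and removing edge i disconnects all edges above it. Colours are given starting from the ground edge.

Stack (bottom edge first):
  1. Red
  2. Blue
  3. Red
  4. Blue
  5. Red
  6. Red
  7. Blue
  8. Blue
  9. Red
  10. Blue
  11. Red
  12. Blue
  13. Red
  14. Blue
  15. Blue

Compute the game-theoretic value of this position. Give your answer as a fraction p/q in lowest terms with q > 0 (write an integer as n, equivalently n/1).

Prefix values for Red Blue Red Blue Red Red Blue Blue Red Blue Red Blue Red Blue Blue via {L|R} + simplicity:
step 1: add Red to get R; options L={ · } R={ 0 } → -1
step 2: add Blue to get RB; options L={ -1 } R={ 0 } → -1/2
step 3: add Red to get RBR; options L={ -1 } R={ -1/2; 0 } → -3/4
step 4: add Blue to get RBRB; options L={ -1; -3/4 } R={ -1/2; 0 } → -5/8
step 5: add Red to get RBRBR; options L={ -1; -3/4 } R={ -5/8; -1/2; 0 } → -11/16
step 6: add Red to get RBRBRR; options L={ -1; -3/4 } R={ -11/16; -5/8; -1/2; 0 } → -23/32
step 7: add Blue to get RBRBRRB; options L={ -1; -3/4; -23/32 } R={ -11/16; -5/8; -1/2; 0 } → -45/64
step 8: add Blue to get RBRBRRBB; options L={ -1; -3/4; -23/32; -45/64 } R={ -11/16; -5/8; -1/2; 0 } → -89/128
step 9: add Red to get RBRBRRBBR; options L={ -1; -3/4; -23/32; -45/64 } R={ -89/128; -11/16; -5/8; -1/2; 0 } → -179/256
step 10: add Blue to get RBRBRRBBRB; options L={ -1; -3/4; -23/32; -45/64; -179/256 } R={ -89/128; -11/16; -5/8; -1/2; 0 } → -357/512
step 11: add Red to get RBRBRRBBRBR; options L={ -1; -3/4; -23/32; -45/64; -179/256 } R={ -357/512; -89/128; -11/16; -5/8; -1/2; 0 } → -715/1024
step 12: add Blue to get RBRBRRBBRBRB; options L={ -1; -3/4; -23/32; -45/64; -179/256; -715/1024 } R={ -357/512; -89/128; -11/16; -5/8; -1/2; 0 } → -1429/2048
step 13: add Red to get RBRBRRBBRBRBR; options L={ -1; -3/4; -23/32; -45/64; -179/256; -715/1024 } R={ -1429/2048; -357/512; -89/128; -11/16; -5/8; -1/2; 0 } → -2859/4096
step 14: add Blue to get RBRBRRBBRBRBRB; options L={ -1; -3/4; -23/32; -45/64; -179/256; -715/1024; -2859/4096 } R={ -1429/2048; -357/512; -89/128; -11/16; -5/8; -1/2; 0 } → -5717/8192
step 15: add Blue to get RBRBRRBBRBRBRBB; options L={ -1; -3/4; -23/32; -45/64; -179/256; -715/1024; -2859/4096; -5717/8192 } R={ -1429/2048; -357/512; -89/128; -11/16; -5/8; -1/2; 0 } → -11433/16384

-11433/16384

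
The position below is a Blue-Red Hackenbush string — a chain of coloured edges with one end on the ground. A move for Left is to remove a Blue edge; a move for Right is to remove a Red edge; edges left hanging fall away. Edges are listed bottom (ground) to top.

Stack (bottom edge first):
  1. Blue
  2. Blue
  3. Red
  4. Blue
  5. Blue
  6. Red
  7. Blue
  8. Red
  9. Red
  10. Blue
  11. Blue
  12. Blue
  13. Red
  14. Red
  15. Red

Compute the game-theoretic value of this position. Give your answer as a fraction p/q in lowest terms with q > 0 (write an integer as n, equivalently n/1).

1 of 15 · B · max L 0 · min R +∞ gives 1
2 of 15 · BB · max L 1 · min R +∞ gives 2
3 of 15 · BBR · max L 1 · min R 2 gives 3/2
4 of 15 · BBRB · max L 3/2 · min R 2 gives 7/4
5 of 15 · BBRBB · max L 7/4 · min R 2 gives 15/8
6 of 15 · BBRBBR · max L 7/4 · min R 15/8 gives 29/16
7 of 15 · BBRBBRB · max L 29/16 · min R 15/8 gives 59/32
8 of 15 · BBRBBRBR · max L 29/16 · min R 59/32 gives 117/64
9 of 15 · BBRBBRBRR · max L 29/16 · min R 117/64 gives 233/128
10 of 15 · BBRBBRBRRB · max L 233/128 · min R 117/64 gives 467/256
11 of 15 · BBRBBRBRRBB · max L 467/256 · min R 117/64 gives 935/512
12 of 15 · BBRBBRBRRBBB · max L 935/512 · min R 117/64 gives 1871/1024
13 of 15 · BBRBBRBRRBBBR · max L 935/512 · min R 1871/1024 gives 3741/2048
14 of 15 · BBRBBRBRRBBBRR · max L 935/512 · min R 3741/2048 gives 7481/4096
15 of 15 · BBRBBRBRRBBBRRR · max L 935/512 · min R 7481/4096 gives 14961/8192

14961/8192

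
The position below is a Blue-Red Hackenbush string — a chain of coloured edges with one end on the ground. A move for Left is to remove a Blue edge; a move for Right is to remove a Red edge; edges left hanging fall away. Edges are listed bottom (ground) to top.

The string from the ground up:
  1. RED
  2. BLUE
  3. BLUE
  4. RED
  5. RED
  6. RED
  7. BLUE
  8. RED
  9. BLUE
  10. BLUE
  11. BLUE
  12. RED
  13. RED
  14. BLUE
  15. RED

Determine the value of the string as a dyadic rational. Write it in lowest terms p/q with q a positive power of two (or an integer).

-7451/16384

R: Left { — }, Right { 0 } gives simplest -1
RB: Left { -1 }, Right { 0 } gives simplest -1/2
RBB: Left { -1 -1/2 }, Right { 0 } gives simplest -1/4
RBBR: Left { -1 -1/2 }, Right { -1/4 0 } gives simplest -3/8
RBBRR: Left { -1 -1/2 }, Right { -3/8 -1/4 0 } gives simplest -7/16
RBBRRR: Left { -1 -1/2 }, Right { -7/16 -3/8 -1/4 0 } gives simplest -15/32
RBBRRRB: Left { -1 -1/2 -15/32 }, Right { -7/16 -3/8 -1/4 0 } gives simplest -29/64
RBBRRRBR: Left { -1 -1/2 -15/32 }, Right { -29/64 -7/16 -3/8 -1/4 0 } gives simplest -59/128
RBBRRRBRB: Left { -1 -1/2 -15/32 -59/128 }, Right { -29/64 -7/16 -3/8 -1/4 0 } gives simplest -117/256
RBBRRRBRBB: Left { -1 -1/2 -15/32 -59/128 -117/256 }, Right { -29/64 -7/16 -3/8 -1/4 0 } gives simplest -233/512
RBBRRRBRBBB: Left { -1 -1/2 -15/32 -59/128 -117/256 -233/512 }, Right { -29/64 -7/16 -3/8 -1/4 0 } gives simplest -465/1024
RBBRRRBRBBBR: Left { -1 -1/2 -15/32 -59/128 -117/256 -233/512 }, Right { -465/1024 -29/64 -7/16 -3/8 -1/4 0 } gives simplest -931/2048
RBBRRRBRBBBRR: Left { -1 -1/2 -15/32 -59/128 -117/256 -233/512 }, Right { -931/2048 -465/1024 -29/64 -7/16 -3/8 -1/4 0 } gives simplest -1863/4096
RBBRRRBRBBBRRB: Left { -1 -1/2 -15/32 -59/128 -117/256 -233/512 -1863/4096 }, Right { -931/2048 -465/1024 -29/64 -7/16 -3/8 -1/4 0 } gives simplest -3725/8192
RBBRRRBRBBBRRBR: Left { -1 -1/2 -15/32 -59/128 -117/256 -233/512 -1863/4096 }, Right { -3725/8192 -931/2048 -465/1024 -29/64 -7/16 -3/8 -1/4 0 } gives simplest -7451/16384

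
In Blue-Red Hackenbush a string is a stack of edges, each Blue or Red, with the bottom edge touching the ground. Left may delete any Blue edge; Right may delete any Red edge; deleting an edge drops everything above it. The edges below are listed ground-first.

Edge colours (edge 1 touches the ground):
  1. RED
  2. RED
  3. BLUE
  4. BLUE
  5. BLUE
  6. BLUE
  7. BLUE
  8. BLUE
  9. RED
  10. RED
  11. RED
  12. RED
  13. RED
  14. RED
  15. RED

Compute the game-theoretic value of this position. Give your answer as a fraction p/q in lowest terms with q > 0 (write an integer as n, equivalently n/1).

step 1: add RED to get R; options L={ — } R={ 0 } so -1
step 2: add RED to get RR; options L={ — } R={ -1,0 } so -2
step 3: add BLUE to get RRB; options L={ -2 } R={ -1,0 } so -3/2
step 4: add BLUE to get RRBB; options L={ -2,-3/2 } R={ -1,0 } so -5/4
step 5: add BLUE to get RRBBB; options L={ -2,-3/2,-5/4 } R={ -1,0 } so -9/8
step 6: add BLUE to get RRBBBB; options L={ -2,-3/2,-5/4,-9/8 } R={ -1,0 } so -17/16
step 7: add BLUE to get RRBBBBB; options L={ -2,-3/2,-5/4,-9/8,-17/16 } R={ -1,0 } so -33/32
step 8: add BLUE to get RRBBBBBB; options L={ -2,-3/2,-5/4,-9/8,-17/16,-33/32 } R={ -1,0 } so -65/64
step 9: add RED to get RRBBBBBBR; options L={ -2,-3/2,-5/4,-9/8,-17/16,-33/32 } R={ -65/64,-1,0 } so -131/128
step 10: add RED to get RRBBBBBBRR; options L={ -2,-3/2,-5/4,-9/8,-17/16,-33/32 } R={ -131/128,-65/64,-1,0 } so -263/256
step 11: add RED to get RRBBBBBBRRR; options L={ -2,-3/2,-5/4,-9/8,-17/16,-33/32 } R={ -263/256,-131/128,-65/64,-1,0 } so -527/512
step 12: add RED to get RRBBBBBBRRRR; options L={ -2,-3/2,-5/4,-9/8,-17/16,-33/32 } R={ -527/512,-263/256,-131/128,-65/64,-1,0 } so -1055/1024
step 13: add RED to get RRBBBBBBRRRRR; options L={ -2,-3/2,-5/4,-9/8,-17/16,-33/32 } R={ -1055/1024,-527/512,-263/256,-131/128,-65/64,-1,0 } so -2111/2048
step 14: add RED to get RRBBBBBBRRRRRR; options L={ -2,-3/2,-5/4,-9/8,-17/16,-33/32 } R={ -2111/2048,-1055/1024,-527/512,-263/256,-131/128,-65/64,-1,0 } so -4223/4096
step 15: add RED to get RRBBBBBBRRRRRRR; options L={ -2,-3/2,-5/4,-9/8,-17/16,-33/32 } R={ -4223/4096,-2111/2048,-1055/1024,-527/512,-263/256,-131/128,-65/64,-1,0 } so -8447/8192

-8447/8192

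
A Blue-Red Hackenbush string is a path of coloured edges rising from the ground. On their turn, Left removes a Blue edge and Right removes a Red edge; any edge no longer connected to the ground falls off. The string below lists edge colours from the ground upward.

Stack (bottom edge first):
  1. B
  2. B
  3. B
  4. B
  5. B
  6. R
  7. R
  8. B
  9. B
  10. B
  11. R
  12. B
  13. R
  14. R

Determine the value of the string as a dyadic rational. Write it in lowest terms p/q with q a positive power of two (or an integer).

2281/512

edge 1 of 14 (B): { 0 | · } gives 1
edge 2 of 14 (B): { 0, 1 | · } gives 2
edge 3 of 14 (B): { 0, 1, 2 | · } gives 3
edge 4 of 14 (B): { 0, 1, 2, 3 | · } gives 4
edge 5 of 14 (B): { 0, 1, 2, 3, 4 | · } gives 5
edge 6 of 14 (R): { 0, 1, 2, 3, 4 | 5 } gives 9/2
edge 7 of 14 (R): { 0, 1, 2, 3, 4 | 9/2, 5 } gives 17/4
edge 8 of 14 (B): { 0, 1, 2, 3, 4, 17/4 | 9/2, 5 } gives 35/8
edge 9 of 14 (B): { 0, 1, 2, 3, 4, 17/4, 35/8 | 9/2, 5 } gives 71/16
edge 10 of 14 (B): { 0, 1, 2, 3, 4, 17/4, 35/8, 71/16 | 9/2, 5 } gives 143/32
edge 11 of 14 (R): { 0, 1, 2, 3, 4, 17/4, 35/8, 71/16 | 143/32, 9/2, 5 } gives 285/64
edge 12 of 14 (B): { 0, 1, 2, 3, 4, 17/4, 35/8, 71/16, 285/64 | 143/32, 9/2, 5 } gives 571/128
edge 13 of 14 (R): { 0, 1, 2, 3, 4, 17/4, 35/8, 71/16, 285/64 | 571/128, 143/32, 9/2, 5 } gives 1141/256
edge 14 of 14 (R): { 0, 1, 2, 3, 4, 17/4, 35/8, 71/16, 285/64 | 1141/256, 571/128, 143/32, 9/2, 5 } gives 2281/512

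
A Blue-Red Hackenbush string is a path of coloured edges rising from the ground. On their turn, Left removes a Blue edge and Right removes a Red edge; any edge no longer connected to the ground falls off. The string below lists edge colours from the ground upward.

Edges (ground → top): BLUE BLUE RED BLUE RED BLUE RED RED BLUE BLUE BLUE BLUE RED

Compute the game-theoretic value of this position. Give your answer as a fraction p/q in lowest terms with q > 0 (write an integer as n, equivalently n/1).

Build G(s[:k]) for k = 1..13, string s = BLUE BLUE RED BLUE RED BLUE RED RED BLUE BLUE BLUE BLUE RED.
G(B) = { 0 | none } gives 1
G(BB) = { 0,1 | none } gives 2
G(BBR) = { 0,1 | 2 } gives 3/2
G(BBRB) = { 0,1,3/2 | 2 } gives 7/4
G(BBRBR) = { 0,1,3/2 | 7/4,2 } gives 13/8
G(BBRBRB) = { 0,1,3/2,13/8 | 7/4,2 } gives 27/16
G(BBRBRBR) = { 0,1,3/2,13/8 | 27/16,7/4,2 } gives 53/32
G(BBRBRBRR) = { 0,1,3/2,13/8 | 53/32,27/16,7/4,2 } gives 105/64
G(BBRBRBRRB) = { 0,1,3/2,13/8,105/64 | 53/32,27/16,7/4,2 } gives 211/128
G(BBRBRBRRBB) = { 0,1,3/2,13/8,105/64,211/128 | 53/32,27/16,7/4,2 } gives 423/256
G(BBRBRBRRBBB) = { 0,1,3/2,13/8,105/64,211/128,423/256 | 53/32,27/16,7/4,2 } gives 847/512
G(BBRBRBRRBBBB) = { 0,1,3/2,13/8,105/64,211/128,423/256,847/512 | 53/32,27/16,7/4,2 } gives 1695/1024
G(BBRBRBRRBBBBR) = { 0,1,3/2,13/8,105/64,211/128,423/256,847/512 | 1695/1024,53/32,27/16,7/4,2 } gives 3389/2048

3389/2048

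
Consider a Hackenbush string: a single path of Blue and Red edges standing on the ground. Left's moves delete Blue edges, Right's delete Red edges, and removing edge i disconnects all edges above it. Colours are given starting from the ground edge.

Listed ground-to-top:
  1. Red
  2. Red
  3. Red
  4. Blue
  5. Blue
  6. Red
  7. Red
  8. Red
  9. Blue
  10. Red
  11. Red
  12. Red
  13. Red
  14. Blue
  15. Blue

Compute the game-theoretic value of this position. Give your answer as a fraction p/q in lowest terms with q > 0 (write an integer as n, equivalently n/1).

Build val(s[:k]) for k = 1..15, string s = Red Red Red Blue Blue Red Red Red Blue Red Red Red Red Blue Blue.
val_1 [R]  L=[(no moves)]  R=[0]  = -1
val_2 [RR]  L=[(no moves)]  R=[-1, 0]  = -2
val_3 [RRR]  L=[(no moves)]  R=[-2, -1, 0]  = -3
val_4 [RRRB]  L=[-3]  R=[-2, -1, 0]  = -5/2
val_5 [RRRBB]  L=[-3, -5/2]  R=[-2, -1, 0]  = -9/4
val_6 [RRRBBR]  L=[-3, -5/2]  R=[-9/4, -2, -1, 0]  = -19/8
val_7 [RRRBBRR]  L=[-3, -5/2]  R=[-19/8, -9/4, -2, -1, 0]  = -39/16
val_8 [RRRBBRRR]  L=[-3, -5/2]  R=[-39/16, -19/8, -9/4, -2, -1, 0]  = -79/32
val_9 [RRRBBRRRB]  L=[-3, -5/2, -79/32]  R=[-39/16, -19/8, -9/4, -2, -1, 0]  = -157/64
val_10 [RRRBBRRRBR]  L=[-3, -5/2, -79/32]  R=[-157/64, -39/16, -19/8, -9/4, -2, -1, 0]  = -315/128
val_11 [RRRBBRRRBRR]  L=[-3, -5/2, -79/32]  R=[-315/128, -157/64, -39/16, -19/8, -9/4, -2, -1, 0]  = -631/256
val_12 [RRRBBRRRBRRR]  L=[-3, -5/2, -79/32]  R=[-631/256, -315/128, -157/64, -39/16, -19/8, -9/4, -2, -1, 0]  = -1263/512
val_13 [RRRBBRRRBRRRR]  L=[-3, -5/2, -79/32]  R=[-1263/512, -631/256, -315/128, -157/64, -39/16, -19/8, -9/4, -2, -1, 0]  = -2527/1024
val_14 [RRRBBRRRBRRRRB]  L=[-3, -5/2, -79/32, -2527/1024]  R=[-1263/512, -631/256, -315/128, -157/64, -39/16, -19/8, -9/4, -2, -1, 0]  = -5053/2048
val_15 [RRRBBRRRBRRRRBB]  L=[-3, -5/2, -79/32, -2527/1024, -5053/2048]  R=[-1263/512, -631/256, -315/128, -157/64, -39/16, -19/8, -9/4, -2, -1, 0]  = -10105/4096

-10105/4096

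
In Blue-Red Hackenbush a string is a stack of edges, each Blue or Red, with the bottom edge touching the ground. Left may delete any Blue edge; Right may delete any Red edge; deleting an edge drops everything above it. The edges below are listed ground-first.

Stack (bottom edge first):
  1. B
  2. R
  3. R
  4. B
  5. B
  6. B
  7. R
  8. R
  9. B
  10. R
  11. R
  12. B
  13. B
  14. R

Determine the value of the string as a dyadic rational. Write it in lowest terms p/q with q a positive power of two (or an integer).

step 1: add B to get B; options L={ 0 } R={  } => 1
step 2: add R to get BR; options L={ 0 } R={ 1 } => 1/2
step 3: add R to get BRR; options L={ 0 } R={ 1/2,1 } => 1/4
step 4: add B to get BRRB; options L={ 0,1/4 } R={ 1/2,1 } => 3/8
step 5: add B to get BRRBB; options L={ 0,1/4,3/8 } R={ 1/2,1 } => 7/16
step 6: add B to get BRRBBB; options L={ 0,1/4,3/8,7/16 } R={ 1/2,1 } => 15/32
step 7: add R to get BRRBBBR; options L={ 0,1/4,3/8,7/16 } R={ 15/32,1/2,1 } => 29/64
step 8: add R to get BRRBBBRR; options L={ 0,1/4,3/8,7/16 } R={ 29/64,15/32,1/2,1 } => 57/128
step 9: add B to get BRRBBBRRB; options L={ 0,1/4,3/8,7/16,57/128 } R={ 29/64,15/32,1/2,1 } => 115/256
step 10: add R to get BRRBBBRRBR; options L={ 0,1/4,3/8,7/16,57/128 } R={ 115/256,29/64,15/32,1/2,1 } => 229/512
step 11: add R to get BRRBBBRRBRR; options L={ 0,1/4,3/8,7/16,57/128 } R={ 229/512,115/256,29/64,15/32,1/2,1 } => 457/1024
step 12: add B to get BRRBBBRRBRRB; options L={ 0,1/4,3/8,7/16,57/128,457/1024 } R={ 229/512,115/256,29/64,15/32,1/2,1 } => 915/2048
step 13: add B to get BRRBBBRRBRRBB; options L={ 0,1/4,3/8,7/16,57/128,457/1024,915/2048 } R={ 229/512,115/256,29/64,15/32,1/2,1 } => 1831/4096
step 14: add R to get BRRBBBRRBRRBBR; options L={ 0,1/4,3/8,7/16,57/128,457/1024,915/2048 } R={ 1831/4096,229/512,115/256,29/64,15/32,1/2,1 } => 3661/8192

3661/8192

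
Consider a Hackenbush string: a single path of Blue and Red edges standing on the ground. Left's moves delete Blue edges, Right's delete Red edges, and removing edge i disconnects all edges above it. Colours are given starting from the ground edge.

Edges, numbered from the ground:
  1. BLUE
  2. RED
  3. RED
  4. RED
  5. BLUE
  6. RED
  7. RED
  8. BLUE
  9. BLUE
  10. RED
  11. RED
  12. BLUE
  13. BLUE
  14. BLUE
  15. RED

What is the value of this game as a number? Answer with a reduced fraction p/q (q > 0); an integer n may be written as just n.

step 1: add BLUE to get B; options L={ 0 } R={ ∅ } — 1
step 2: add RED to get BR; options L={ 0 } R={ 1 } — 1/2
step 3: add RED to get BRR; options L={ 0 } R={ 1/2 1 } — 1/4
step 4: add RED to get BRRR; options L={ 0 } R={ 1/4 1/2 1 } — 1/8
step 5: add BLUE to get BRRRB; options L={ 0 1/8 } R={ 1/4 1/2 1 } — 3/16
step 6: add RED to get BRRRBR; options L={ 0 1/8 } R={ 3/16 1/4 1/2 1 } — 5/32
step 7: add RED to get BRRRBRR; options L={ 0 1/8 } R={ 5/32 3/16 1/4 1/2 1 } — 9/64
step 8: add BLUE to get BRRRBRRB; options L={ 0 1/8 9/64 } R={ 5/32 3/16 1/4 1/2 1 } — 19/128
step 9: add BLUE to get BRRRBRRBB; options L={ 0 1/8 9/64 19/128 } R={ 5/32 3/16 1/4 1/2 1 } — 39/256
step 10: add RED to get BRRRBRRBBR; options L={ 0 1/8 9/64 19/128 } R={ 39/256 5/32 3/16 1/4 1/2 1 } — 77/512
step 11: add RED to get BRRRBRRBBRR; options L={ 0 1/8 9/64 19/128 } R={ 77/512 39/256 5/32 3/16 1/4 1/2 1 } — 153/1024
step 12: add BLUE to get BRRRBRRBBRRB; options L={ 0 1/8 9/64 19/128 153/1024 } R={ 77/512 39/256 5/32 3/16 1/4 1/2 1 } — 307/2048
step 13: add BLUE to get BRRRBRRBBRRBB; options L={ 0 1/8 9/64 19/128 153/1024 307/2048 } R={ 77/512 39/256 5/32 3/16 1/4 1/2 1 } — 615/4096
step 14: add BLUE to get BRRRBRRBBRRBBB; options L={ 0 1/8 9/64 19/128 153/1024 307/2048 615/4096 } R={ 77/512 39/256 5/32 3/16 1/4 1/2 1 } — 1231/8192
step 15: add RED to get BRRRBRRBBRRBBBR; options L={ 0 1/8 9/64 19/128 153/1024 307/2048 615/4096 } R={ 1231/8192 77/512 39/256 5/32 3/16 1/4 1/2 1 } — 2461/16384

2461/16384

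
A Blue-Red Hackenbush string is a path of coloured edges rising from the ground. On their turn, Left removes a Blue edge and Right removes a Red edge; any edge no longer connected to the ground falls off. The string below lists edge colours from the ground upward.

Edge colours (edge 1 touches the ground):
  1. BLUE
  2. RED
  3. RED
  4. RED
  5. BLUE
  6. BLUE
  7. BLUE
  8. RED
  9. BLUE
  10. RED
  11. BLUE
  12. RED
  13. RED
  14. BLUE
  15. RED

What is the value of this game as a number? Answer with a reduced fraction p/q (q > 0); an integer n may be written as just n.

Prefix values for BLUE RED RED RED BLUE BLUE BLUE RED BLUE RED BLUE RED RED BLUE RED via {L|R} + simplicity:
value(B) = { 0 | · } so 1
value(BR) = { 0 | 1 } so 1/2
value(BRR) = { 0 | 1/2, 1 } so 1/4
value(BRRR) = { 0 | 1/4, 1/2, 1 } so 1/8
value(BRRRB) = { 0, 1/8 | 1/4, 1/2, 1 } so 3/16
value(BRRRBB) = { 0, 1/8, 3/16 | 1/4, 1/2, 1 } so 7/32
value(BRRRBBB) = { 0, 1/8, 3/16, 7/32 | 1/4, 1/2, 1 } so 15/64
value(BRRRBBBR) = { 0, 1/8, 3/16, 7/32 | 15/64, 1/4, 1/2, 1 } so 29/128
value(BRRRBBBRB) = { 0, 1/8, 3/16, 7/32, 29/128 | 15/64, 1/4, 1/2, 1 } so 59/256
value(BRRRBBBRBR) = { 0, 1/8, 3/16, 7/32, 29/128 | 59/256, 15/64, 1/4, 1/2, 1 } so 117/512
value(BRRRBBBRBRB) = { 0, 1/8, 3/16, 7/32, 29/128, 117/512 | 59/256, 15/64, 1/4, 1/2, 1 } so 235/1024
value(BRRRBBBRBRBR) = { 0, 1/8, 3/16, 7/32, 29/128, 117/512 | 235/1024, 59/256, 15/64, 1/4, 1/2, 1 } so 469/2048
value(BRRRBBBRBRBRR) = { 0, 1/8, 3/16, 7/32, 29/128, 117/512 | 469/2048, 235/1024, 59/256, 15/64, 1/4, 1/2, 1 } so 937/4096
value(BRRRBBBRBRBRRB) = { 0, 1/8, 3/16, 7/32, 29/128, 117/512, 937/4096 | 469/2048, 235/1024, 59/256, 15/64, 1/4, 1/2, 1 } so 1875/8192
value(BRRRBBBRBRBRRBR) = { 0, 1/8, 3/16, 7/32, 29/128, 117/512, 937/4096 | 1875/8192, 469/2048, 235/1024, 59/256, 15/64, 1/4, 1/2, 1 } so 3749/16384

3749/16384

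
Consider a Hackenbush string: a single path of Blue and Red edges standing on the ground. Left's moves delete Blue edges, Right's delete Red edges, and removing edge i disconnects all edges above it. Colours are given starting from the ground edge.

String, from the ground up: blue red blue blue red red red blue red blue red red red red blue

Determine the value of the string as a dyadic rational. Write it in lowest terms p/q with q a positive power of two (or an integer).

12611/16384

G(b) = { 0 | — } ⇒ 1
G(br) = { 0 | 1 } ⇒ 1/2
G(brb) = { 0 1/2 | 1 } ⇒ 3/4
G(brbb) = { 0 1/2 3/4 | 1 } ⇒ 7/8
G(brbbr) = { 0 1/2 3/4 | 7/8 1 } ⇒ 13/16
G(brbbrr) = { 0 1/2 3/4 | 13/16 7/8 1 } ⇒ 25/32
G(brbbrrr) = { 0 1/2 3/4 | 25/32 13/16 7/8 1 } ⇒ 49/64
G(brbbrrrb) = { 0 1/2 3/4 49/64 | 25/32 13/16 7/8 1 } ⇒ 99/128
G(brbbrrrbr) = { 0 1/2 3/4 49/64 | 99/128 25/32 13/16 7/8 1 } ⇒ 197/256
G(brbbrrrbrb) = { 0 1/2 3/4 49/64 197/256 | 99/128 25/32 13/16 7/8 1 } ⇒ 395/512
G(brbbrrrbrbr) = { 0 1/2 3/4 49/64 197/256 | 395/512 99/128 25/32 13/16 7/8 1 } ⇒ 789/1024
G(brbbrrrbrbrr) = { 0 1/2 3/4 49/64 197/256 | 789/1024 395/512 99/128 25/32 13/16 7/8 1 } ⇒ 1577/2048
G(brbbrrrbrbrrr) = { 0 1/2 3/4 49/64 197/256 | 1577/2048 789/1024 395/512 99/128 25/32 13/16 7/8 1 } ⇒ 3153/4096
G(brbbrrrbrbrrrr) = { 0 1/2 3/4 49/64 197/256 | 3153/4096 1577/2048 789/1024 395/512 99/128 25/32 13/16 7/8 1 } ⇒ 6305/8192
G(brbbrrrbrbrrrrb) = { 0 1/2 3/4 49/64 197/256 6305/8192 | 3153/4096 1577/2048 789/1024 395/512 99/128 25/32 13/16 7/8 1 } ⇒ 12611/16384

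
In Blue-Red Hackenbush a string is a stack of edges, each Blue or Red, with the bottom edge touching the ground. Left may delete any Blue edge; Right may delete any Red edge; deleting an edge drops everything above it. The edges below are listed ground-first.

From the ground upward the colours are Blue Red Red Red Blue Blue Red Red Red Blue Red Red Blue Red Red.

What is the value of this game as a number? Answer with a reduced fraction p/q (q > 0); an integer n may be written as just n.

3145/16384

Prefix values for Blue Red Red Red Blue Blue Red Red Red Blue Red Red Blue Red Red via {L|R} + simplicity:
1 of 15 · B · max L 0 · min R +∞ — 1
2 of 15 · BR · max L 0 · min R 1 — 1/2
3 of 15 · BRR · max L 0 · min R 1/2 — 1/4
4 of 15 · BRRR · max L 0 · min R 1/4 — 1/8
5 of 15 · BRRRB · max L 1/8 · min R 1/4 — 3/16
6 of 15 · BRRRBB · max L 3/16 · min R 1/4 — 7/32
7 of 15 · BRRRBBR · max L 3/16 · min R 7/32 — 13/64
8 of 15 · BRRRBBRR · max L 3/16 · min R 13/64 — 25/128
9 of 15 · BRRRBBRRR · max L 3/16 · min R 25/128 — 49/256
10 of 15 · BRRRBBRRRB · max L 49/256 · min R 25/128 — 99/512
11 of 15 · BRRRBBRRRBR · max L 49/256 · min R 99/512 — 197/1024
12 of 15 · BRRRBBRRRBRR · max L 49/256 · min R 197/1024 — 393/2048
13 of 15 · BRRRBBRRRBRRB · max L 393/2048 · min R 197/1024 — 787/4096
14 of 15 · BRRRBBRRRBRRBR · max L 393/2048 · min R 787/4096 — 1573/8192
15 of 15 · BRRRBBRRRBRRBRR · max L 393/2048 · min R 1573/8192 — 3145/16384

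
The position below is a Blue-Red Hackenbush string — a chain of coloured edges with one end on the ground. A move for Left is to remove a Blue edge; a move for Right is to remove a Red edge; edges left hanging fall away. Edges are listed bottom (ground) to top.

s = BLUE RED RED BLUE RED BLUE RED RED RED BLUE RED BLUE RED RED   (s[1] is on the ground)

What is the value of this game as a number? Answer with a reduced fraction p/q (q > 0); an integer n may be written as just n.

2601/8192

step 1: add BLUE to get B; options L={ 0 } R={ — } => 1
step 2: add RED to get BR; options L={ 0 } R={ 1 } => 1/2
step 3: add RED to get BRR; options L={ 0 } R={ 1/2, 1 } => 1/4
step 4: add BLUE to get BRRB; options L={ 0, 1/4 } R={ 1/2, 1 } => 3/8
step 5: add RED to get BRRBR; options L={ 0, 1/4 } R={ 3/8, 1/2, 1 } => 5/16
step 6: add BLUE to get BRRBRB; options L={ 0, 1/4, 5/16 } R={ 3/8, 1/2, 1 } => 11/32
step 7: add RED to get BRRBRBR; options L={ 0, 1/4, 5/16 } R={ 11/32, 3/8, 1/2, 1 } => 21/64
step 8: add RED to get BRRBRBRR; options L={ 0, 1/4, 5/16 } R={ 21/64, 11/32, 3/8, 1/2, 1 } => 41/128
step 9: add RED to get BRRBRBRRR; options L={ 0, 1/4, 5/16 } R={ 41/128, 21/64, 11/32, 3/8, 1/2, 1 } => 81/256
step 10: add BLUE to get BRRBRBRRRB; options L={ 0, 1/4, 5/16, 81/256 } R={ 41/128, 21/64, 11/32, 3/8, 1/2, 1 } => 163/512
step 11: add RED to get BRRBRBRRRBR; options L={ 0, 1/4, 5/16, 81/256 } R={ 163/512, 41/128, 21/64, 11/32, 3/8, 1/2, 1 } => 325/1024
step 12: add BLUE to get BRRBRBRRRBRB; options L={ 0, 1/4, 5/16, 81/256, 325/1024 } R={ 163/512, 41/128, 21/64, 11/32, 3/8, 1/2, 1 } => 651/2048
step 13: add RED to get BRRBRBRRRBRBR; options L={ 0, 1/4, 5/16, 81/256, 325/1024 } R={ 651/2048, 163/512, 41/128, 21/64, 11/32, 3/8, 1/2, 1 } => 1301/4096
step 14: add RED to get BRRBRBRRRBRBRR; options L={ 0, 1/4, 5/16, 81/256, 325/1024 } R={ 1301/4096, 651/2048, 163/512, 41/128, 21/64, 11/32, 3/8, 1/2, 1 } => 2601/8192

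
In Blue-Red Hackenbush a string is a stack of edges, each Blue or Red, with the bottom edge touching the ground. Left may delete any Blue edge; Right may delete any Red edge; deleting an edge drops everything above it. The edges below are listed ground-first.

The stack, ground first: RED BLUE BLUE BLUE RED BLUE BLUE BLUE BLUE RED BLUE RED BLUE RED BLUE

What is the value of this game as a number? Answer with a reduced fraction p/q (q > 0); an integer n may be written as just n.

-2133/16384

Build G(s[:k]) for k = 1..15, string s = RED BLUE BLUE BLUE RED BLUE BLUE BLUE BLUE RED BLUE RED BLUE RED BLUE.
G(R) = { none | 0 } -> -1
G(RB) = { -1 | 0 } -> -1/2
G(RBB) = { -1,-1/2 | 0 } -> -1/4
G(RBBB) = { -1,-1/2,-1/4 | 0 } -> -1/8
G(RBBBR) = { -1,-1/2,-1/4 | -1/8,0 } -> -3/16
G(RBBBRB) = { -1,-1/2,-1/4,-3/16 | -1/8,0 } -> -5/32
G(RBBBRBB) = { -1,-1/2,-1/4,-3/16,-5/32 | -1/8,0 } -> -9/64
G(RBBBRBBB) = { -1,-1/2,-1/4,-3/16,-5/32,-9/64 | -1/8,0 } -> -17/128
G(RBBBRBBBB) = { -1,-1/2,-1/4,-3/16,-5/32,-9/64,-17/128 | -1/8,0 } -> -33/256
G(RBBBRBBBBR) = { -1,-1/2,-1/4,-3/16,-5/32,-9/64,-17/128 | -33/256,-1/8,0 } -> -67/512
G(RBBBRBBBBRB) = { -1,-1/2,-1/4,-3/16,-5/32,-9/64,-17/128,-67/512 | -33/256,-1/8,0 } -> -133/1024
G(RBBBRBBBBRBR) = { -1,-1/2,-1/4,-3/16,-5/32,-9/64,-17/128,-67/512 | -133/1024,-33/256,-1/8,0 } -> -267/2048
G(RBBBRBBBBRBRB) = { -1,-1/2,-1/4,-3/16,-5/32,-9/64,-17/128,-67/512,-267/2048 | -133/1024,-33/256,-1/8,0 } -> -533/4096
G(RBBBRBBBBRBRBR) = { -1,-1/2,-1/4,-3/16,-5/32,-9/64,-17/128,-67/512,-267/2048 | -533/4096,-133/1024,-33/256,-1/8,0 } -> -1067/8192
G(RBBBRBBBBRBRBRB) = { -1,-1/2,-1/4,-3/16,-5/32,-9/64,-17/128,-67/512,-267/2048,-1067/8192 | -533/4096,-133/1024,-33/256,-1/8,0 } -> -2133/16384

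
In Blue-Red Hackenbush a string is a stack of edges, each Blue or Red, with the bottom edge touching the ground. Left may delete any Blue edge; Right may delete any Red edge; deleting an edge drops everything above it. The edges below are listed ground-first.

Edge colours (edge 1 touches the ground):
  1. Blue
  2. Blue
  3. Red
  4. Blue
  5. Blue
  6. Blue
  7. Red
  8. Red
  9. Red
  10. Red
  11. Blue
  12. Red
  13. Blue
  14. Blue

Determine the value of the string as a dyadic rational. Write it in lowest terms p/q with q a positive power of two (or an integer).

7703/4096

edge 1 of 14 (Blue): { 0 | ∅ } ⇒ 1
edge 2 of 14 (Blue): { 0; 1 | ∅ } ⇒ 2
edge 3 of 14 (Red): { 0; 1 | 2 } ⇒ 3/2
edge 4 of 14 (Blue): { 0; 1; 3/2 | 2 } ⇒ 7/4
edge 5 of 14 (Blue): { 0; 1; 3/2; 7/4 | 2 } ⇒ 15/8
edge 6 of 14 (Blue): { 0; 1; 3/2; 7/4; 15/8 | 2 } ⇒ 31/16
edge 7 of 14 (Red): { 0; 1; 3/2; 7/4; 15/8 | 31/16; 2 } ⇒ 61/32
edge 8 of 14 (Red): { 0; 1; 3/2; 7/4; 15/8 | 61/32; 31/16; 2 } ⇒ 121/64
edge 9 of 14 (Red): { 0; 1; 3/2; 7/4; 15/8 | 121/64; 61/32; 31/16; 2 } ⇒ 241/128
edge 10 of 14 (Red): { 0; 1; 3/2; 7/4; 15/8 | 241/128; 121/64; 61/32; 31/16; 2 } ⇒ 481/256
edge 11 of 14 (Blue): { 0; 1; 3/2; 7/4; 15/8; 481/256 | 241/128; 121/64; 61/32; 31/16; 2 } ⇒ 963/512
edge 12 of 14 (Red): { 0; 1; 3/2; 7/4; 15/8; 481/256 | 963/512; 241/128; 121/64; 61/32; 31/16; 2 } ⇒ 1925/1024
edge 13 of 14 (Blue): { 0; 1; 3/2; 7/4; 15/8; 481/256; 1925/1024 | 963/512; 241/128; 121/64; 61/32; 31/16; 2 } ⇒ 3851/2048
edge 14 of 14 (Blue): { 0; 1; 3/2; 7/4; 15/8; 481/256; 1925/1024; 3851/2048 | 963/512; 241/128; 121/64; 61/32; 31/16; 2 } ⇒ 7703/4096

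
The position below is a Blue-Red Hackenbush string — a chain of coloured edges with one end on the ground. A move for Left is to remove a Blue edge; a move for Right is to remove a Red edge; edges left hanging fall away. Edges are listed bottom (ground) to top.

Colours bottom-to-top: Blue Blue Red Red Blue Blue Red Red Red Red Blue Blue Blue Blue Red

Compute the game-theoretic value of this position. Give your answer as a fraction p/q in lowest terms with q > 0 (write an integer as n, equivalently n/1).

11325/8192

Recurse on prefixes of the 15-edge string Blue Blue Red Red Blue Blue Red Red Red Red Blue Blue Blue Blue Red:
step 1: add Blue to get B; options L={ 0 } R={ (no moves) } so 1
step 2: add Blue to get BB; options L={ 0, 1 } R={ (no moves) } so 2
step 3: add Red to get BBR; options L={ 0, 1 } R={ 2 } so 3/2
step 4: add Red to get BBRR; options L={ 0, 1 } R={ 3/2, 2 } so 5/4
step 5: add Blue to get BBRRB; options L={ 0, 1, 5/4 } R={ 3/2, 2 } so 11/8
step 6: add Blue to get BBRRBB; options L={ 0, 1, 5/4, 11/8 } R={ 3/2, 2 } so 23/16
step 7: add Red to get BBRRBBR; options L={ 0, 1, 5/4, 11/8 } R={ 23/16, 3/2, 2 } so 45/32
step 8: add Red to get BBRRBBRR; options L={ 0, 1, 5/4, 11/8 } R={ 45/32, 23/16, 3/2, 2 } so 89/64
step 9: add Red to get BBRRBBRRR; options L={ 0, 1, 5/4, 11/8 } R={ 89/64, 45/32, 23/16, 3/2, 2 } so 177/128
step 10: add Red to get BBRRBBRRRR; options L={ 0, 1, 5/4, 11/8 } R={ 177/128, 89/64, 45/32, 23/16, 3/2, 2 } so 353/256
step 11: add Blue to get BBRRBBRRRRB; options L={ 0, 1, 5/4, 11/8, 353/256 } R={ 177/128, 89/64, 45/32, 23/16, 3/2, 2 } so 707/512
step 12: add Blue to get BBRRBBRRRRBB; options L={ 0, 1, 5/4, 11/8, 353/256, 707/512 } R={ 177/128, 89/64, 45/32, 23/16, 3/2, 2 } so 1415/1024
step 13: add Blue to get BBRRBBRRRRBBB; options L={ 0, 1, 5/4, 11/8, 353/256, 707/512, 1415/1024 } R={ 177/128, 89/64, 45/32, 23/16, 3/2, 2 } so 2831/2048
step 14: add Blue to get BBRRBBRRRRBBBB; options L={ 0, 1, 5/4, 11/8, 353/256, 707/512, 1415/1024, 2831/2048 } R={ 177/128, 89/64, 45/32, 23/16, 3/2, 2 } so 5663/4096
step 15: add Red to get BBRRBBRRRRBBBBR; options L={ 0, 1, 5/4, 11/8, 353/256, 707/512, 1415/1024, 2831/2048 } R={ 5663/4096, 177/128, 89/64, 45/32, 23/16, 3/2, 2 } so 11325/8192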